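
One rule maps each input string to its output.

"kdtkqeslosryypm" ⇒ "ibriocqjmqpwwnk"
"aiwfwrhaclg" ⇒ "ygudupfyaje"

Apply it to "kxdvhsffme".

The rule is to shift every letter 2 places backward in the alphabet (wrapping around).
For "kxdvhsffme" the result is "ivbtfqddkc".

ivbtfqddkc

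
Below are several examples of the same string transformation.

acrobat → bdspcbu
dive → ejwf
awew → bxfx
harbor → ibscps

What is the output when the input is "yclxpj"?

The transformation: shift every letter 1 place forward in the alphabet (wrapping around).
Applying that to "yclxpj" gives "zdmyqk".

zdmyqk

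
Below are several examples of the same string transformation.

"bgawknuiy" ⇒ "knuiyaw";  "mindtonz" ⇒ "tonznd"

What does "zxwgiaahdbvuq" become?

The pattern: delete the first 2 characters, then move the first 2 characters to the end (rotate left by 2).
For "zxwgiaahdbvuq" the result is "iaahdbvuqwg".

iaahdbvuqwg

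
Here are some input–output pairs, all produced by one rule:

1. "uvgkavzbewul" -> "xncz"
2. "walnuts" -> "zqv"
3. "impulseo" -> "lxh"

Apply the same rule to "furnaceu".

iqh

The rule is to keep one character in every 3, starting at position 1 (positions 1st, 4th, 7th, ...), then shift every letter 3 places forward in the alphabet (wrapping around).
Starting from "furnaceu": after the first operation, "fne"; after the second, "iqh".
(Check on "uvgkavzbewul": → "ukzw" → "xncz" ✓)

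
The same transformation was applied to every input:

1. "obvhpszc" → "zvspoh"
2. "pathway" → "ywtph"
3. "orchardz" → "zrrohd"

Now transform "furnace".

Each output is the input with this applied: sort the characters into reverse alphabetical order, then delete the last 2 characters.
"furnace" → "urnfeca" → "urnfe".

urnfe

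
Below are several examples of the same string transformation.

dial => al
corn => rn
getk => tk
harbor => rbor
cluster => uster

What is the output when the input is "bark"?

Looking at the pairs, the operation is to delete the first 2 characters.
So "bark" becomes "rk".

rk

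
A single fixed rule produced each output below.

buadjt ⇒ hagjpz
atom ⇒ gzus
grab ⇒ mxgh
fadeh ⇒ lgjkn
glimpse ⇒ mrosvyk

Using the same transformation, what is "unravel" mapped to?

atxgbkr

In each case the input is transformed by: shift every letter 6 places forward in the alphabet (wrapping around).
So "unravel" becomes "atxgbkr".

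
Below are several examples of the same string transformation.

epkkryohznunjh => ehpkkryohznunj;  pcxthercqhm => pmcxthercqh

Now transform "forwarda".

faorward

Rule — swap the first and last characters, then move the last character to the front.
Doing the same to "forwarda": "faorward".
(Check on "epkkryohznunjh": → "hpkkryohznunje" → "ehpkkryohznunj" ✓)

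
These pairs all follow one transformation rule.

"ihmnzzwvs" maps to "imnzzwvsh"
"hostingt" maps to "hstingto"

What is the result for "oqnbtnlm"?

onbtnlmq

In each case the input is transformed by: move the first character to the end, then swap the first and last characters.
Applying both steps to "oqnbtnlm": "qnbtnlmo", then "onbtnlmq".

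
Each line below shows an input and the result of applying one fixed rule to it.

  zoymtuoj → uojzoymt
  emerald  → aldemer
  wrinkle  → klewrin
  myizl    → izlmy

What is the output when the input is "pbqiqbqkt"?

What's happening: move the last 3 characters to the front (rotate right by 3).
Doing the same to "pbqiqbqkt": "qktpbqiqb".

qktpbqiqb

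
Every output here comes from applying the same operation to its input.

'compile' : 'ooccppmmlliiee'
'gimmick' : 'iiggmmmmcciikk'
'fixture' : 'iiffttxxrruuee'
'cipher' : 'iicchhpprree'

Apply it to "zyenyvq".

In each case the input is transformed by: swap each adjacent pair of characters (1↔2, 3↔4, ...), then double every character.
On "zyenyvq" that produces "yyzznneevvyyqq".
(Check on "gimmick": → "igmmcik" → "iiggmmmmcciikk" ✓)

yyzznneevvyyqq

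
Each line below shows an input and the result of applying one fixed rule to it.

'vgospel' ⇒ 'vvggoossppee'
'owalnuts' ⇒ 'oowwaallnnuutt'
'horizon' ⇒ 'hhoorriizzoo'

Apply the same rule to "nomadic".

Each output is the input with this applied: delete the last character, then double every character.
"nomadic" → "nnoommaaddii".

nnoommaaddii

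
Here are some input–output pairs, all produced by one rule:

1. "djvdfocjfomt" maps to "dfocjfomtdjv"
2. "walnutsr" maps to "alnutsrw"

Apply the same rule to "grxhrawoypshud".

Each output is the input with this applied: move the last 3 characters to the front (rotate right by 3), then swap the front and back halves of the string.
For "grxhrawoypshud", step one produces "hudgrxhrawoyps"; step two turns that into "rawoypshudgrxh".

rawoypshudgrxh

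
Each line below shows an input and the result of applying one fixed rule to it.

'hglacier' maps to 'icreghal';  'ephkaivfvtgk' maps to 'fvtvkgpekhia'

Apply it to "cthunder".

Each output is the input with this applied: swap the front and back halves of the string, then swap each adjacent pair of characters (1↔2, 3↔4, ...).
"cthunder" → "dnretcuh".
(Check on "hglacier": → "cierhgla" → "icreghal" ✓)

dnretcuh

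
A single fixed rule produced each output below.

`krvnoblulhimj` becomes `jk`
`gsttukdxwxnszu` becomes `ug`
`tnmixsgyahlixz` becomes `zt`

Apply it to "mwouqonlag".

Looking at the pairs, the operation is to move the first character to the end, then keep only the last 2 characters.
Starting from "mwouqonlag": after the first operation, "wouqonlagm"; after the second, "gm".

gm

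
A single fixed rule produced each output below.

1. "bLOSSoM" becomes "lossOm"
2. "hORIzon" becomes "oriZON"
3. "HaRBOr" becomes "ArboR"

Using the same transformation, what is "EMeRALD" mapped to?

mErald

Rule — flip the case of every letter, then delete the first character.
On "EMeRALD": the first step gives "emErald", and the second then gives "mErald".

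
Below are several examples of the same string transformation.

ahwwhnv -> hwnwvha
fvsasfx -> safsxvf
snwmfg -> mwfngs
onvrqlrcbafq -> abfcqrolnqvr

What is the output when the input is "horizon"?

What's happening: move the last 3 characters to the front (rotate right by 3), then take characters alternately from the front and the back (1st, last, 2nd, 2nd-last, ...).
Applying both steps to "horizon": "zonhori", then "ziornoh".

ziornoh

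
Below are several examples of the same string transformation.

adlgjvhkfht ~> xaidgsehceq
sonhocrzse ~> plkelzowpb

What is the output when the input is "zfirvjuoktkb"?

wcfosgrlhqhy

Looking at the pairs, the operation is to shift every letter 3 places backward in the alphabet (wrapping around).
For "zfirvjuoktkb" the result is "wcfosgrlhqhy".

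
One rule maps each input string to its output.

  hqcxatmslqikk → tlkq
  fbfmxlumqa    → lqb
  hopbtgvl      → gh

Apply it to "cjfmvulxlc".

The rule is to move the first 3 characters to the end (rotate left by 3), then keep one character in every 3, starting at position 3 (positions 3rd, 6th, 9th, ...).
"cjfmvulxlc" → "mvulxlccjf" → "ulj".
(Check on "fbfmxlumqa": → "mxlumqafbf" → "lqb" ✓)

ulj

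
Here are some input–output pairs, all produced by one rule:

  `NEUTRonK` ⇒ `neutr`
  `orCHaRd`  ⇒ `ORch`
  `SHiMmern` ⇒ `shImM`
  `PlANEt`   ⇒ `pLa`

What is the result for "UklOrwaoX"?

Looking at the pairs, the operation is to flip the case of every letter, then delete the last 3 characters.
Applying both steps to "UklOrwaoX": "uKLoRWAOx", then "uKLoRW".

uKLoRW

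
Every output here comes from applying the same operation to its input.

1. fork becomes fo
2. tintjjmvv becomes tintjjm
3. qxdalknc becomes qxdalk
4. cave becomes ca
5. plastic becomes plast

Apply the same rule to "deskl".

In each case the input is transformed by: delete the last 2 characters.
On "deskl" that produces "des".

des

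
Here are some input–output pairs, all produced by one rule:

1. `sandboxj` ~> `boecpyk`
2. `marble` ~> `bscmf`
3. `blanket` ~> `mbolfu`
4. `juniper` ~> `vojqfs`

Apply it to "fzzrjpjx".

aaskqky

Each output is the input with this applied: shift every letter 1 place forward in the alphabet (wrapping around), then delete the first character.
Starting from "fzzrjpjx": after the first operation, "gaaskqky"; after the second, "aaskqky".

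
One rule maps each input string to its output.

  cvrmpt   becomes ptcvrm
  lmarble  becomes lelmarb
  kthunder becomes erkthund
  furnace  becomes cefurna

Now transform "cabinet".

etcabin

In each case the input is transformed by: move the last 2 characters to the front (rotate right by 2).
For "cabinet" the result is "etcabin".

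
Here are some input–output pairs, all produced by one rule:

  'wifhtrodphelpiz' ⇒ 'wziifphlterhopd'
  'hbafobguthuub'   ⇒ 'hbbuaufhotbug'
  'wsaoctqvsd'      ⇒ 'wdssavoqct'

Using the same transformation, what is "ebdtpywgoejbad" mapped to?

The rule is to take characters alternately from the front and the back (1st, last, 2nd, 2nd-last, ...).
For "ebdtpywgoejbad" the result is "edbadbtjpeyowg".

edbadbtjpeyowg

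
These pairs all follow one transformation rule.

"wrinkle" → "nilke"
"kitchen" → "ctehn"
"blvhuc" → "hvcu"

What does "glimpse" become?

Each output is the input with this applied: swap each adjacent pair of characters (1↔2, 3↔4, ...), then delete the first 2 characters.
"glimpse" → "lgmispe" → "mispe".

mispe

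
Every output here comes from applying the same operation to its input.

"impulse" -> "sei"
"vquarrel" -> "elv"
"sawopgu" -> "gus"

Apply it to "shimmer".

Looking at the pairs, the operation is to move the last 2 characters to the front (rotate right by 2), then keep only the first 3 characters.
Starting from "shimmer": after the first operation, "ershimm"; after the second, "ers".

ers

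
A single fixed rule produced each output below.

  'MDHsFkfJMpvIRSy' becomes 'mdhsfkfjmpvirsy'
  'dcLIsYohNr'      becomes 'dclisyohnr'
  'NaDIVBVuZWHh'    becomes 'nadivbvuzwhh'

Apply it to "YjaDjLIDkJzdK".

yjadjlidkjzdk

Looking at the pairs, the operation is to convert every letter to lowercase.
For "YjaDjLIDkJzdK" the result is "yjadjlidkjzdk".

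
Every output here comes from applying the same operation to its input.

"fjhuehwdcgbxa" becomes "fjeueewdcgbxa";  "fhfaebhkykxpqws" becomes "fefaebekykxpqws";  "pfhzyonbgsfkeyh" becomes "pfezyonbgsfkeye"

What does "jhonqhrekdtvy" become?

In each case the input is transformed by: replace every "h" with "e".
On "jhonqhrekdtvy" that produces "jeonqerekdtvy".

jeonqerekdtvy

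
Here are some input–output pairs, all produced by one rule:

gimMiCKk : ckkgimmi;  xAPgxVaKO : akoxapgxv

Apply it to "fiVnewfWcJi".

cjifivnewfw

In each case the input is transformed by: move the last 3 characters to the front (rotate right by 3), then convert every letter to lowercase.
Working it through for "fiVnewfWcJi": intermediate "cJifiVnewfW", final "cjifivnewfw".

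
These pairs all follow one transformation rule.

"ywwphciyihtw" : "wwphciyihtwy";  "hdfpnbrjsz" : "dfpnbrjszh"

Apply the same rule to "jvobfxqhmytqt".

vobfxqhmytqtj

The transformation: move the first character to the end.
For "jvobfxqhmytqt" the result is "vobfxqhmytqtj".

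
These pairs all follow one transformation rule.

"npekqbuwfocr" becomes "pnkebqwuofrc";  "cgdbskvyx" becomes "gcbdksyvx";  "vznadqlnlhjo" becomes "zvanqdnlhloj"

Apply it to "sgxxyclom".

gsxxcyolm

The rule is to swap each adjacent pair of characters (1↔2, 3↔4, ...).
Doing the same to "sgxxyclom": "gsxxcyolm".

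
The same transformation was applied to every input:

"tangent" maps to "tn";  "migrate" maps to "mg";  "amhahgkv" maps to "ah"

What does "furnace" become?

fr

In each case the input is transformed by: keep every other character starting from the first (positions 1st, 3rd, 5th, ...), then keep only the first 2 characters.
Doing the same to "furnace": "fr".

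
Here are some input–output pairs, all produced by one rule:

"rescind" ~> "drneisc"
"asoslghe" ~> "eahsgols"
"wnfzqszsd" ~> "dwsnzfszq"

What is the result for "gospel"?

The rule is to reverse the string, then take characters alternately from the front and the back (1st, last, 2nd, 2nd-last, ...).
For "gospel", step one produces "lepsog"; step two turns that into "lgeops".

lgeops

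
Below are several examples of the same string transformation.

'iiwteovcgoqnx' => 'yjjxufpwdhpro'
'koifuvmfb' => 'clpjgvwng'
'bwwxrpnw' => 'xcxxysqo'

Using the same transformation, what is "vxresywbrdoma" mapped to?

The transformation: shift every letter 1 place forward in the alphabet (wrapping around), then move the last character to the front.
"vxresywbrdoma" → "wysftzxcsepnb" → "bwysftzxcsepn".

bwysftzxcsepn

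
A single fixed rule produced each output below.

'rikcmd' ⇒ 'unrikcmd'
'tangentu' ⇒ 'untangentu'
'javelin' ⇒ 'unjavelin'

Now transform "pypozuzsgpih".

unpypozuzsgpih

The transformation: prepend "un".
For "pypozuzsgpih" the result is "unpypozuzsgpih".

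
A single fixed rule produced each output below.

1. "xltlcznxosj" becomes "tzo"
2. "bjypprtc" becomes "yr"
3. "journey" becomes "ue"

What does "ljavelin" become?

What's happening: keep one character in every 3, starting at position 3 (positions 3rd, 6th, 9th, ...).
Doing the same to "ljavelin": "al".

al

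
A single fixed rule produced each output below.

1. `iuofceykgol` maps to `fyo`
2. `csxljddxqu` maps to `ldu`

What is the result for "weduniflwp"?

In each case the input is transformed by: delete the first 3 characters, then keep one character in every 3, starting at position 1 (positions 1st, 4th, 7th, ...).
On "weduniflwp": the first step gives "uniflwp", and the second then gives "ufp".

ufp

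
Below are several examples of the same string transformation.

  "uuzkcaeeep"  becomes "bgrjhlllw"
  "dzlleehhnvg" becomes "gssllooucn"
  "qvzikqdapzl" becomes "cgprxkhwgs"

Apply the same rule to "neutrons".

What's happening: delete the first character, then shift every letter 7 places forward in the alphabet (wrapping around).
For "neutrons", step one produces "eutrons"; step two turns that into "lbayvuz".
(Check on "uuzkcaeeep": → "uzkcaeeep" → "bgrjhlllw" ✓)

lbayvuz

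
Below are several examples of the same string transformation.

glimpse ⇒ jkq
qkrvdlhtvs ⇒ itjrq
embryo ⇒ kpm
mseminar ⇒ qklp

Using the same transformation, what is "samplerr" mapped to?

yncp

Looking at the pairs, the operation is to keep every other character starting from the second (positions 2nd, 4th, 6th, ...), then shift every letter 2 places backward in the alphabet (wrapping around).
On "samplerr": the first step gives "aper", and the second then gives "yncp".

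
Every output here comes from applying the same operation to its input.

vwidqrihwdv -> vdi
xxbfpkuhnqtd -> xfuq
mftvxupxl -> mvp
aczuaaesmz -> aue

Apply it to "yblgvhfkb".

The pattern: delete the last 2 characters, then keep one character in every 3, starting at position 1 (positions 1st, 4th, 7th, ...).
Working it through for "yblgvhfkb": intermediate "yblgvhf", final "ygf".

ygf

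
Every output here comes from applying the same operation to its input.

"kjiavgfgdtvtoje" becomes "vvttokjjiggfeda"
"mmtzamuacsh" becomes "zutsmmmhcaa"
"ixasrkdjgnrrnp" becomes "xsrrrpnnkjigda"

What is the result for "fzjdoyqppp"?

zyqpppojfd

Each output is the input with this applied: sort the characters into reverse alphabetical order.
"fzjdoyqppp" → "zyqpppojfd".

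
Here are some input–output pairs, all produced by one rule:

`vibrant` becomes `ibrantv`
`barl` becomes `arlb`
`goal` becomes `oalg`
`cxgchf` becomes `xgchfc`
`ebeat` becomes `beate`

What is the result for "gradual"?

The transformation: move the first character to the end.
So "gradual" becomes "radualg".

radualg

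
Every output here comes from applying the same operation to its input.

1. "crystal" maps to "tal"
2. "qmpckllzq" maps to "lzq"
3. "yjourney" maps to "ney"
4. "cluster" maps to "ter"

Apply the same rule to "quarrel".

rel

Each output is the input with this applied: keep only the last 3 characters.
So "quarrel" becomes "rel".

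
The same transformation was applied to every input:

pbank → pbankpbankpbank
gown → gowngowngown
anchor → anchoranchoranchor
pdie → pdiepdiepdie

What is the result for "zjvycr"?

Rule — write the whole string 3 times in a row.
So "zjvycr" becomes "zjvycrzjvycrzjvycr".

zjvycrzjvycrzjvycr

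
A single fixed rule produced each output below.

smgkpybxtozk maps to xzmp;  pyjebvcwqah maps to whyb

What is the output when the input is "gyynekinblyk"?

nyye

The rule is to keep one character in every 3, starting at position 2 (positions 2nd, 5th, 8th, ...), then move the last 2 characters to the front (rotate right by 2).
Starting from "gyynekinblyk": after the first operation, "yeny"; after the second, "nyye".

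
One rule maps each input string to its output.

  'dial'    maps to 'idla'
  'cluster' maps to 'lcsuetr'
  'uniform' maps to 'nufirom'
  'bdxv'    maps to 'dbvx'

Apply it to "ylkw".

lywk

The rule is to swap each adjacent pair of characters (1↔2, 3↔4, ...).
So "ylkw" becomes "lywk".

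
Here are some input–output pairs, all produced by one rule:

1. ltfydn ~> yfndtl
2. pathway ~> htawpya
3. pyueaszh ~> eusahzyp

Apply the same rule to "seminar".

imansre

In each case the input is transformed by: move the first 2 characters to the end (rotate left by 2), then swap each adjacent pair of characters (1↔2, 3↔4, ...).
For "seminar" the result is "imansre".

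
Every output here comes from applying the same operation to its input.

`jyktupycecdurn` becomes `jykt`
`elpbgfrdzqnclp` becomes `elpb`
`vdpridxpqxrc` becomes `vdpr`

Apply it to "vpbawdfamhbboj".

Looking at the pairs, the operation is to keep only the first 4 characters.
For "vpbawdfamhbboj" the result is "vpba".

vpba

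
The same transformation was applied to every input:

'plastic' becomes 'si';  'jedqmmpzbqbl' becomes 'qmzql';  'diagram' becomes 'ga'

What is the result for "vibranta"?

The pattern: delete the first 2 characters, then keep every other character starting from the second (positions 2nd, 4th, 6th, ...).
On "vibranta": the first step gives "branta", and the second then gives "rna".

rna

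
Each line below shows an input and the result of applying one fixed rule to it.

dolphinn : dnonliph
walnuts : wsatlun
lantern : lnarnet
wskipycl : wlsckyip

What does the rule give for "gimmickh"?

The pattern: take characters alternately from the front and the back (1st, last, 2nd, 2nd-last, ...).
Applying that to "gimmickh" gives "ghikmcmi".

ghikmcmi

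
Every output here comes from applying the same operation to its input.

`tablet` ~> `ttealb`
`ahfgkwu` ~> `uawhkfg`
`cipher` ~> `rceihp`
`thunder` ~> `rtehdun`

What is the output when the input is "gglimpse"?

egsgplmi

Each output is the input with this applied: take characters alternately from the front and the back (1st, last, 2nd, 2nd-last, ...), then swap each adjacent pair of characters (1↔2, 3↔4, ...).
Working it through for "gglimpse": intermediate "gegslpim", final "egsgplmi".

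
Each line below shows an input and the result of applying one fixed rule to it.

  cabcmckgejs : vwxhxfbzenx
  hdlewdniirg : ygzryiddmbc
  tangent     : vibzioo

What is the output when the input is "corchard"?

jmxcvmyx

The pattern: move the first character to the end, then shift every letter 5 places backward in the alphabet (wrapping around).
For "corchard", step one produces "orchardc"; step two turns that into "jmxcvmyx".
(Check on "tangent": → "angentt" → "vibzioo" ✓)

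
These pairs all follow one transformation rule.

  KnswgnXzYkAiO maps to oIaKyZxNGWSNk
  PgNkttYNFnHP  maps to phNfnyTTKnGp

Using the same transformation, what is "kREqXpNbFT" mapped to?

The rule is to flip the case of every letter, then reverse the string.
Working it through for "kREqXpNbFT": intermediate "KreQxPnBft", final "tfBnPxQerK".

tfBnPxQerK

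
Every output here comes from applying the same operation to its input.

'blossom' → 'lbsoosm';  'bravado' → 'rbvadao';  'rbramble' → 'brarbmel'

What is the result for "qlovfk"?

lqvokf

Looking at the pairs, the operation is to swap each adjacent pair of characters (1↔2, 3↔4, ...).
Applying that to "qlovfk" gives "lqvokf".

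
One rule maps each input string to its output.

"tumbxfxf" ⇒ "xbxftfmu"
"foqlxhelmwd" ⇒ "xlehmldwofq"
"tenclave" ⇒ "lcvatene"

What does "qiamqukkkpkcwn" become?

The rule is to move the first 3 characters to the end (rotate left by 3), then swap each adjacent pair of characters (1↔2, 3↔4, ...).
Applying that to "qiamqukkkpkcwn" gives "qmkukkkpwcqnai".
(Check on "tumbxfxf": → "bxfxftum" → "xbxftfmu" ✓)

qmkukkkpwcqnai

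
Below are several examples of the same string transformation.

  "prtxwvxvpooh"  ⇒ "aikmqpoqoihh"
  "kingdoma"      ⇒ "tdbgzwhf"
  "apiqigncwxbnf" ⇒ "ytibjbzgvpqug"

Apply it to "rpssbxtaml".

ekilluqmtf

The pattern: shift every letter 7 places backward in the alphabet (wrapping around), then move the last character to the front.
"rpssbxtaml" → "killuqmtfe" → "ekilluqmtf".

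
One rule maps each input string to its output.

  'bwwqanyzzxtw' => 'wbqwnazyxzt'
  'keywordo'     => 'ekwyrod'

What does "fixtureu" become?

Looking at the pairs, the operation is to delete the last character, then swap each adjacent pair of characters (1↔2, 3↔4, ...).
On "fixtureu": the first step gives "fixture", and the second then gives "iftxrue".

iftxrue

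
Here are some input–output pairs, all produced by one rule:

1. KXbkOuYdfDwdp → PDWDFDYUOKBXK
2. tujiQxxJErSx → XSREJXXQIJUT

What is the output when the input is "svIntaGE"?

EGATNIVS

Each output is the input with this applied: reverse the string, then convert every letter to uppercase.
For "svIntaGE", step one produces "EGatnIvs"; step two turns that into "EGATNIVS".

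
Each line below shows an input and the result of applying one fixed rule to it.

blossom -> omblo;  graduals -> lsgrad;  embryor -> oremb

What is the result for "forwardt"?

dtforw

The pattern: move the last 2 characters to the front (rotate right by 2), then delete the last 2 characters.
Working it through for "forwardt": intermediate "dtforwar", final "dtforw".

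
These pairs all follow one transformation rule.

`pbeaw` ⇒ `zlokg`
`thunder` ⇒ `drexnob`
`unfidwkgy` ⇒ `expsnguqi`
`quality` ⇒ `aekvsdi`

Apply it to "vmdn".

Rule — shift every letter 10 places forward in the alphabet (wrapping around).
Doing the same to "vmdn": "fwnx".

fwnx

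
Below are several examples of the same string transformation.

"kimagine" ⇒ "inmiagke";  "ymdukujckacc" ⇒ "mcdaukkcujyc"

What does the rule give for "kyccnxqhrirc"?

yrcicrnhxqkc

The pattern: take characters alternately from the front and the back (1st, last, 2nd, 2nd-last, ...), then move the first 2 characters to the end (rotate left by 2).
Applying that to "kyccnxqhrirc" gives "yrcicrnhxqkc".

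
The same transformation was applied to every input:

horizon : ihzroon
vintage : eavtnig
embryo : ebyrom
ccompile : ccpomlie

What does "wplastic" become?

cawtspli

Looking at the pairs, the operation is to sort the characters into reverse alphabetical order, then move the last 2 characters to the front (rotate right by 2).
For "wplastic" the result is "cawtspli".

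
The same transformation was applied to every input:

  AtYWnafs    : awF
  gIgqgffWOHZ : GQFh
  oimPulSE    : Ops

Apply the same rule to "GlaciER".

gCr

In each case the input is transformed by: flip the case of every letter, then keep one character in every 3, starting at position 1 (positions 1st, 4th, 7th, ...).
On "GlaciER": the first step gives "gLACIer", and the second then gives "gCr".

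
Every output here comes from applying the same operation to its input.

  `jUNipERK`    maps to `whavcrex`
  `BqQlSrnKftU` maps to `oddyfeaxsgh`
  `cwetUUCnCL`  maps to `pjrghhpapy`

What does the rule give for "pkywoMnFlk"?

cxljbzasyx

The transformation: shift every letter 13 places forward in the alphabet (wrapping around) — i.e. ROT13, then convert every letter to lowercase.
For "pkywoMnFlk", step one produces "cxljbZaSyx"; step two turns that into "cxljbzasyx".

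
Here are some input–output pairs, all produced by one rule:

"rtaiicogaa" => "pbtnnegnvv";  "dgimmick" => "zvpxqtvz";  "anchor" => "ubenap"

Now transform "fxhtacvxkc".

pikxpskugn

Each output is the input with this applied: shift every letter 13 places forward in the alphabet (wrapping around) — i.e. ROT13, then swap the front and back halves of the string.
"fxhtacvxkc" → "skugnpikxp" → "pikxpskugn".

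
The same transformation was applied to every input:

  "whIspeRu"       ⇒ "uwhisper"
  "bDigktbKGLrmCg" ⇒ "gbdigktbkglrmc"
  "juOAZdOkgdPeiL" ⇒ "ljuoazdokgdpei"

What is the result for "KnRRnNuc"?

cknrrnnu

Looking at the pairs, the operation is to move the last character to the front, then convert every letter to lowercase.
On "KnRRnNuc" that produces "cknrrnnu".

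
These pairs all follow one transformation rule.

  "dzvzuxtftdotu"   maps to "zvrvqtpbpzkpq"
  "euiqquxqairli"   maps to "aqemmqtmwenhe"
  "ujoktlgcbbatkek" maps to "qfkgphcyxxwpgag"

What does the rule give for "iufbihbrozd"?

eqbxedxnkvz

Each output is the input with this applied: shift every letter 4 places backward in the alphabet (wrapping around).
So "iufbihbrozd" becomes "eqbxedxnkvz".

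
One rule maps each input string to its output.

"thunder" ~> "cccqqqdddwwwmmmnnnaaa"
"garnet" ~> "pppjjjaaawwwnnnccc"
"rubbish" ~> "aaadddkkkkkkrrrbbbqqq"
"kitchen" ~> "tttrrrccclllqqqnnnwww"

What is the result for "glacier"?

What's happening: repeat every character 3 times, then shift every letter 9 places forward in the alphabet (wrapping around).
On "glacier": the first step gives "ggglllaaaccciiieeerrr", and the second then gives "pppuuujjjlllrrrnnnaaa".

pppuuujjjlllrrrnnnaaa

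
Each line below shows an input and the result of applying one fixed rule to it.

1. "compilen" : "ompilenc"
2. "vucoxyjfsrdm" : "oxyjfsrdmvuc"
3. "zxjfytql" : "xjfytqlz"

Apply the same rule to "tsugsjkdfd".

ugsjkdfdts

The rule is to swap the front and back halves of the string, then move the last 3 characters to the front (rotate right by 3).
Applying both steps to "tsugsjkdfd": "jkdfdtsugs", then "ugsjkdfdts".
(Check on "compilen": → "ilencomp" → "ompilenc" ✓)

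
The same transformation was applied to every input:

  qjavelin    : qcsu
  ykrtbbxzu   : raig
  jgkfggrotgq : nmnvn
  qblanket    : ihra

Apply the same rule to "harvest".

hcz

What's happening: keep every other character starting from the second (positions 2nd, 4th, 6th, ...), then shift every letter 7 places forward in the alphabet (wrapping around).
"harvest" → "avs" → "hcz".
(Check on "jgkfggrotgq": → "gfgog" → "nmnvn" ✓)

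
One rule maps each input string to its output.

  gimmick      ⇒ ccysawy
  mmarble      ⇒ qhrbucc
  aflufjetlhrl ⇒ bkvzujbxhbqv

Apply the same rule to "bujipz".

The pattern: shift every letter 10 places backward in the alphabet (wrapping around), then move the first 2 characters to the end (rotate left by 2).
Doing the same to "bujipz": "zyfprk".

zyfprk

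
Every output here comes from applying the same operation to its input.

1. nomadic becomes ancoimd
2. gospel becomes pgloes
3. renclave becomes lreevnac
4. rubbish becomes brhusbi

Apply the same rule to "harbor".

bhraor

What's happening: take characters alternately from the front and the back (1st, last, 2nd, 2nd-last, ...), then move the last character to the front.
Starting from "harbor": after the first operation, "hraorb"; after the second, "bhraor".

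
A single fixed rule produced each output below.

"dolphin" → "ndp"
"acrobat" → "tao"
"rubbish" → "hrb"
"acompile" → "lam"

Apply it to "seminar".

Looking at the pairs, the operation is to keep one character in every 3, starting at position 1 (positions 1st, 4th, 7th, ...), then move the last character to the front.
For "seminar" the result is "rsi".

rsi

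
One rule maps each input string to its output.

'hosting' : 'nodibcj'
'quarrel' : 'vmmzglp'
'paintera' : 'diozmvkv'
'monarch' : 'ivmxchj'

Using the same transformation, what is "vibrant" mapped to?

wmvioqd

What's happening: move the first 2 characters to the end (rotate left by 2), then shift every letter 5 places backward in the alphabet (wrapping around).
Applying both steps to "vibrant": "brantvi", then "wmvioqd".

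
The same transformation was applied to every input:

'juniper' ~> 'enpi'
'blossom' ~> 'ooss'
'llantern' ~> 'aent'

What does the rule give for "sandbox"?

In each case the input is transformed by: take characters alternately from the front and the back (1st, last, 2nd, 2nd-last, ...), then keep only the last 4 characters.
Working it through for "sandbox": intermediate "sxaonbd", final "onbd".

onbd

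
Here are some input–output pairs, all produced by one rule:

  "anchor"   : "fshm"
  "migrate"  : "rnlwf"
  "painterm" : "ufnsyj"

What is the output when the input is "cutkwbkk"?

hzypbg

Looking at the pairs, the operation is to delete the last 2 characters, then shift every letter 5 places forward in the alphabet (wrapping around).
"cutkwbkk" → "cutkwb" → "hzypbg".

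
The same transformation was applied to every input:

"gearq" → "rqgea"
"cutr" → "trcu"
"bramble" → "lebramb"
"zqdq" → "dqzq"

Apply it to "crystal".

The rule is to move the last 2 characters to the front (rotate right by 2).
Doing the same to "crystal": "alcryst".

alcryst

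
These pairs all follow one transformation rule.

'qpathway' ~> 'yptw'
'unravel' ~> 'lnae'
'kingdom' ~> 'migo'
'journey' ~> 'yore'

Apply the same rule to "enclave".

Looking at the pairs, the operation is to move the last character to the front, then keep every other character starting from the first (positions 1st, 3rd, 5th, ...).
For "enclave", step one produces "eenclav"; step two turns that into "enlv".
(Check on "qpathway": → "yqpathwa" → "yptw" ✓)

enlv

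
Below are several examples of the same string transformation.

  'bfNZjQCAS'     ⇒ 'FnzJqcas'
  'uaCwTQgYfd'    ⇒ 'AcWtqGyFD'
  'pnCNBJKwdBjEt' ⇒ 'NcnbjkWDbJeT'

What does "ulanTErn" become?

Looking at the pairs, the operation is to delete the first character, then flip the case of every letter.
Starting from "ulanTErn": after the first operation, "lanTErn"; after the second, "LANteRN".

LANteRN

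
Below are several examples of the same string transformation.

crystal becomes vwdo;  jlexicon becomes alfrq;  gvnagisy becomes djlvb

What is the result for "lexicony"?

lfrqb

The pattern: delete the first 3 characters, then shift every letter 3 places forward in the alphabet (wrapping around).
On "lexicony": the first step gives "icony", and the second then gives "lfrqb".
(Check on "gvnagisy": → "agisy" → "djlvb" ✓)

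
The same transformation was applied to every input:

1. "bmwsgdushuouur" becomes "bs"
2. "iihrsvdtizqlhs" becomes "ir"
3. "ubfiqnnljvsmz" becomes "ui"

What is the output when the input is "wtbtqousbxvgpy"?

wt

What's happening: keep one character in every 3, starting at position 1 (positions 1st, 4th, 7th, ...), then delete the last 3 characters.
"wtbtqousbxvgpy" → "wtuxp" → "wt".
(Check on "iihrsvdtizqlhs": → "irdzh" → "ir" ✓)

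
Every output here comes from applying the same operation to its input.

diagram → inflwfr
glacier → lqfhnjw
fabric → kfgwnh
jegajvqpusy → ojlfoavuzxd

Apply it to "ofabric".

tkfgwnh

In each case the input is transformed by: shift every letter 5 places forward in the alphabet (wrapping around).
Doing the same to "ofabric": "tkfgwnh".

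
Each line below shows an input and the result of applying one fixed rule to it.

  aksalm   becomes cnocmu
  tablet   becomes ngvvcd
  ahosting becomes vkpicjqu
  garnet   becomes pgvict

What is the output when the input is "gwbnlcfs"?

nehuiydp

The pattern: shift every letter 2 places forward in the alphabet (wrapping around), then swap the front and back halves of the string.
On "gwbnlcfs": the first step gives "iydpnehu", and the second then gives "nehuiydp".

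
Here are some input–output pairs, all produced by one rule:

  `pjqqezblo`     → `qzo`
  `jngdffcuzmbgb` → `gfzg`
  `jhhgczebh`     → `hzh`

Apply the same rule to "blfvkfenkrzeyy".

The pattern: keep one character in every 3, starting at position 3 (positions 3rd, 6th, 9th, ...).
So "blfvkfenkrzeyy" becomes "ffke".

ffke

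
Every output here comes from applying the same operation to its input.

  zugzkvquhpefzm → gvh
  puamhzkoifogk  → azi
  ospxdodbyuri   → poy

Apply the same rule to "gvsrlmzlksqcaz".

In each case the input is transformed by: delete the last 3 characters, then keep one character in every 3, starting at position 3 (positions 3rd, 6th, 9th, ...).
"gvsrlmzlksqcaz" → "gvsrlmzlksq" → "smk".

smk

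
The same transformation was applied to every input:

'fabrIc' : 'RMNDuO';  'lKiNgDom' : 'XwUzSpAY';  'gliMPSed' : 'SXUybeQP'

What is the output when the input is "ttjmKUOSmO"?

FFVYwgaeYa

Each output is the input with this applied: flip the case of every letter, then shift every letter 12 places forward in the alphabet (wrapping around).
Applying that to "ttjmKUOSmO" gives "FFVYwgaeYa".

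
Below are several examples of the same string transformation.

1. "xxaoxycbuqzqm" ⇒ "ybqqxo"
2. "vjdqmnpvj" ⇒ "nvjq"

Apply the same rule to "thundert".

Rule — keep every other character starting from the second (positions 2nd, 4th, 6th, ...), then move the first 2 characters to the end (rotate left by 2).
Working it through for "thundert": intermediate "hnet", final "ethn".

ethn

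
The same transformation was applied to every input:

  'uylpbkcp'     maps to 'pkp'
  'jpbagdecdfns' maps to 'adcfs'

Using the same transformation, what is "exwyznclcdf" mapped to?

ynld

What's happening: delete the first 2 characters, then keep every other character starting from the second (positions 2nd, 4th, 6th, ...).
"exwyznclcdf" → "wyznclcdf" → "ynld".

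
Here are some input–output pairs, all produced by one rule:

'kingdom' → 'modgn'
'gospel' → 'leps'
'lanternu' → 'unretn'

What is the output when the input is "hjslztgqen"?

neqgtzls

The transformation: reverse the string, then delete the last 2 characters.
Applying both steps to "hjslztgqen": "neqgtzlsjh", then "neqgtzls".
(Check on "lanternu": → "unretnal" → "unretn" ✓)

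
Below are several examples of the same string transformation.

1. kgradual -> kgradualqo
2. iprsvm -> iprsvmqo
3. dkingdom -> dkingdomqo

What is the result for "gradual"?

The rule is to append "qo".
For "gradual" the result is "gradualqo".

gradualqo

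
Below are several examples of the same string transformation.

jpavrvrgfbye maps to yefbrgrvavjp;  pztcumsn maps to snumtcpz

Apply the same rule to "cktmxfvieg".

egvixftmck

Each output is the input with this applied: reverse the string, then swap each adjacent pair of characters (1↔2, 3↔4, ...).
Doing the same to "cktmxfvieg": "egvixftmck".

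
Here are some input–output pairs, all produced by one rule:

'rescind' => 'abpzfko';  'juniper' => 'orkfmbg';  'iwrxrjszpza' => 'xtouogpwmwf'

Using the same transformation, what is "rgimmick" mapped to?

hdfjjfzo

The pattern: shift every letter 3 places backward in the alphabet (wrapping around), then swap the first and last characters.
"rgimmick" → "odfjjfzh" → "hdfjjfzo".
(Check on "rescind": → "obpzfka" → "abpzfko" ✓)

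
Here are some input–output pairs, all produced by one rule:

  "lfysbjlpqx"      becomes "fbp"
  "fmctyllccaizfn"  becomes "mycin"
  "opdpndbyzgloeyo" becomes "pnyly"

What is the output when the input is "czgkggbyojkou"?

Each output is the input with this applied: keep one character in every 3, starting at position 2 (positions 2nd, 5th, 8th, ...).
For "czgkggbyojkou" the result is "zgyk".

zgyk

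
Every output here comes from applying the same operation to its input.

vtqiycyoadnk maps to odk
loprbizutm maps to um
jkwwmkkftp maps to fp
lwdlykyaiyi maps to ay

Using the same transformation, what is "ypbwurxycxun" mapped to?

Rule — keep every other character starting from the second (positions 2nd, 4th, 6th, ...), then delete the first 3 characters.
Applying that to "ypbwurxycxun" gives "yxn".

yxn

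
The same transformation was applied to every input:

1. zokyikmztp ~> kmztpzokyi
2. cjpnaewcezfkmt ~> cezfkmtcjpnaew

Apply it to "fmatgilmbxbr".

The rule is to swap the front and back halves of the string.
On "fmatgilmbxbr" that produces "lmbxbrfmatgi".

lmbxbrfmatgi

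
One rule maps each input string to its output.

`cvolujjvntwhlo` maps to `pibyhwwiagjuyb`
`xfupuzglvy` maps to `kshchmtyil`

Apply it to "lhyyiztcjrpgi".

The transformation: shift every letter 13 places forward in the alphabet (wrapping around) — i.e. ROT13.
So "lhyyiztcjrpgi" becomes "yullvmgpwectv".

yullvmgpwectv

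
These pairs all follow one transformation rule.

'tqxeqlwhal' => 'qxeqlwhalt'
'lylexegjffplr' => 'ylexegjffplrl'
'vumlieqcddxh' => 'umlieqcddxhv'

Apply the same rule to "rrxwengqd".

rxwengqdr

Each output is the input with this applied: move the first character to the end.
For "rrxwengqd" the result is "rxwengqdr".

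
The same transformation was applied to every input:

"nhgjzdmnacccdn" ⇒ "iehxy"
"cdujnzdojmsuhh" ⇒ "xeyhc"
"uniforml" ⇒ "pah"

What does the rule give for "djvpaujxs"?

Rule — keep one character in every 3, starting at position 1 (positions 1st, 4th, 7th, ...), then shift every letter 5 places backward in the alphabet (wrapping around).
Starting from "djvpaujxs": after the first operation, "dpj"; after the second, "yke".

yke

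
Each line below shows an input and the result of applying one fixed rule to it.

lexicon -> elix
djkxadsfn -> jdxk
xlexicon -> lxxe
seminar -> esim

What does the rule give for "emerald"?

mere

Rule — swap each adjacent pair of characters (1↔2, 3↔4, ...), then keep only the first 4 characters.
Working it through for "emerald": intermediate "merelad", final "mere".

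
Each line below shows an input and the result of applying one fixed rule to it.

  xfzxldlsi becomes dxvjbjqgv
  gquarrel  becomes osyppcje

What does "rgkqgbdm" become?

Rule — shift every letter 2 places backward in the alphabet (wrapping around), then move the first character to the end.
Starting from "rgkqgbdm": after the first operation, "peioezbk"; after the second, "eioezbkp".

eioezbkp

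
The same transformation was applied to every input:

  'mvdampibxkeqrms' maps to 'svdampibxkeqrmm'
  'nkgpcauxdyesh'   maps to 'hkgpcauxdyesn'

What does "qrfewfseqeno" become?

orfewfseqenq

What's happening: swap the first and last characters.
For "qrfewfseqeno" the result is "orfewfseqenq".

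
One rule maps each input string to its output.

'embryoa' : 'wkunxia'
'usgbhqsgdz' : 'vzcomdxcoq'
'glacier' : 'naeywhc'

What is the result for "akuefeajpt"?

Each output is the input with this applied: shift every letter 4 places backward in the alphabet (wrapping around), then reverse the string.
On "akuefeajpt" that produces "plfwabaqgw".

plfwabaqgw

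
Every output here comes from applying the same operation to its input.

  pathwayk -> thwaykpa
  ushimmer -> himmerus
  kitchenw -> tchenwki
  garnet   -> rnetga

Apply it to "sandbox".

Rule — move the first 2 characters to the end (rotate left by 2).
Doing the same to "sandbox": "ndboxsa".

ndboxsa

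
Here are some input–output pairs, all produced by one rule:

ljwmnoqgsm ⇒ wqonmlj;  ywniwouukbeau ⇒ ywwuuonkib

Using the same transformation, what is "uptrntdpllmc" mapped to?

uttrppnld

In each case the input is transformed by: delete the last 3 characters, then sort the characters into reverse alphabetical order.
On "uptrntdpllmc": the first step gives "uptrntdpl", and the second then gives "uttrppnld".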